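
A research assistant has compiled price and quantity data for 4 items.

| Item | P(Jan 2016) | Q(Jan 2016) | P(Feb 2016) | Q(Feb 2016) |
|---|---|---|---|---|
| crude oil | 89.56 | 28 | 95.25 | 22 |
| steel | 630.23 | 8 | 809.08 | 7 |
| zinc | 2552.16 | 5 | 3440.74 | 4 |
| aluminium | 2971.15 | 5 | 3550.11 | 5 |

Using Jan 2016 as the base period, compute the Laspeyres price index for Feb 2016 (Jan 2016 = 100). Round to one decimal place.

125.4

Laspeyres price index uses base-period quantities as weights.
ΣP(Feb 2016)·Q(Jan 2016) = 95.25×28 + 809.08×8 + 3440.74×5 + 3550.11×5 = 2667 + 6472.64 + 17203.7 + 17750.55 = 44093.89
ΣP(Jan 2016)·Q(Jan 2016) = 89.56×28 + 630.23×8 + 2552.16×5 + 2971.15×5 = 2507.68 + 5041.84 + 12760.8 + 14855.75 = 35166.07
Index = 44093.89 / 35166.07 × 100 = 125.3876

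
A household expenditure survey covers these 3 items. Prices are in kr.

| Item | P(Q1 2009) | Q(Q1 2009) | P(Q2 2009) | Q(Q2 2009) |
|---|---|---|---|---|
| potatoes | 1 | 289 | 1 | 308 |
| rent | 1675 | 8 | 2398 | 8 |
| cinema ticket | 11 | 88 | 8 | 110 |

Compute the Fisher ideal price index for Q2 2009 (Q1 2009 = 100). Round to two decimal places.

137.11

Laspeyres component (base-period weights):
ΣP(Q2 2009)Q(Q1 2009) = 1×289 + 2398×8 + 8×88 = 289 + 19184 + 704 = 20177
ΣP(Q1 2009)Q(Q1 2009) = 1×289 + 1675×8 + 11×88 = 289 + 13400 + 968 = 14657
L = 20177 / 14657 × 100 = 137.6612
Paasche component (current-period weights):
ΣP(Q2 2009)Q(Q2 2009) = 1×308 + 2398×8 + 8×110 = 308 + 19184 + 880 = 20372
ΣP(Q1 2009)Q(Q2 2009) = 1×308 + 1675×8 + 11×110 = 308 + 13400 + 1210 = 14918
P = 20372 / 14918 × 100 = 136.5599
Fisher = √(L × P) = √(137.6612 × 136.5599) = 137.1094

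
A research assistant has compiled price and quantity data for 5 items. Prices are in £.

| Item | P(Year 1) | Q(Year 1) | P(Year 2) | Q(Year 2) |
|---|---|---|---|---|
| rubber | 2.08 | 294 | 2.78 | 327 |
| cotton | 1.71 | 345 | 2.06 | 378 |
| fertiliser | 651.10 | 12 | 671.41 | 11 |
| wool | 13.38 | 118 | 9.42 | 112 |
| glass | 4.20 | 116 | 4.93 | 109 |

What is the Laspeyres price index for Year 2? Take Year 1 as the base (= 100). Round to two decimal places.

101.69

Laspeyres price index uses base-period quantities as weights.
ΣP(Year 2)·Q(Year 1) = 2.78×294 + 2.06×345 + 671.41×12 + 9.42×118 + 4.93×116 = 817.32 + 710.7 + 8056.92 + 1111.56 + 571.88 = 11268.38
ΣP(Year 1)·Q(Year 1) = 2.08×294 + 1.71×345 + 651.10×12 + 13.38×118 + 4.20×116 = 611.52 + 589.95 + 7813.2 + 1578.84 + 487.2 = 11080.71
Index = 11268.38 / 11080.71 × 100 = 101.6937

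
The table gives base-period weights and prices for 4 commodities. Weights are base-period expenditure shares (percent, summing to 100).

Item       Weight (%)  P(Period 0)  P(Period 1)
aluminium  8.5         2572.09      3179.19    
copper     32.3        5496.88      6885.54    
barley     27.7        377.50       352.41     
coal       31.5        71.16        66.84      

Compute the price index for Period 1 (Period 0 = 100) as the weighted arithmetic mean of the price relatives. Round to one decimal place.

aluminium: 8.5 × (3179.19/2572.09) = 8.5 × 1.236034 = 10.5063
copper: 32.3 × (6885.54/5496.88) = 32.3 × 1.252627 = 40.4599
barley: 27.7 × (352.41/377.50) = 27.7 × 0.933536 = 25.8590
coal: 31.5 × (66.84/71.16) = 31.5 × 0.939292 = 29.5877
Index = Σ wᵢ·(p₁ᵢ/p₀ᵢ) = 10.5063 + 40.4599 + 25.8590 + 29.5877 = 106.4128

106.4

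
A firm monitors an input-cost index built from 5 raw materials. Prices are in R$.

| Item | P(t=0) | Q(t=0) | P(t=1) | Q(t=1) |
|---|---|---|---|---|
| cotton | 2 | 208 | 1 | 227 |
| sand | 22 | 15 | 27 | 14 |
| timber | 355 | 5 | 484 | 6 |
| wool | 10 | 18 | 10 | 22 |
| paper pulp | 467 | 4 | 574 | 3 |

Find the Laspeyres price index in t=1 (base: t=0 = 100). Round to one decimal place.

120.6

Laspeyres price index uses base-period quantities as weights.
ΣP(t=1)·Q(t=0) = 1×208 + 27×15 + 484×5 + 10×18 + 574×4 = 208 + 405 + 2420 + 180 + 2296 = 5509
ΣP(t=0)·Q(t=0) = 2×208 + 22×15 + 355×5 + 10×18 + 467×4 = 416 + 330 + 1775 + 180 + 1868 = 4569
Index = 5509 / 4569 × 100 = 120.5734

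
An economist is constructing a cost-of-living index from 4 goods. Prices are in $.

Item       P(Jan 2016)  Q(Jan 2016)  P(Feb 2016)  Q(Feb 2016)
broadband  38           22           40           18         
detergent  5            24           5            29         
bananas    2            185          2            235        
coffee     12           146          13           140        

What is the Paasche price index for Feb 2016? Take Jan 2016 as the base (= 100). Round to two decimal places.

105.91

Paasche price index uses current-period quantities as weights.
ΣP(Feb 2016)·Q(Feb 2016) = 40×18 + 5×29 + 2×235 + 13×140 = 720 + 145 + 470 + 1820 = 3155
ΣP(Jan 2016)·Q(Feb 2016) = 38×18 + 5×29 + 2×235 + 12×140 = 684 + 145 + 470 + 1680 = 2979
Index = 3155 / 2979 × 100 = 105.9080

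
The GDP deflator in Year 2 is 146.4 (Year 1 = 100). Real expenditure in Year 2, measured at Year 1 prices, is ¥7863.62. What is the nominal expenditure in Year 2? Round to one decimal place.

Nominal = Real × (Index/100) = 7863.62 × (146.4/100)
        = 7863.62 × 1.464 = 11512.3397

11512.3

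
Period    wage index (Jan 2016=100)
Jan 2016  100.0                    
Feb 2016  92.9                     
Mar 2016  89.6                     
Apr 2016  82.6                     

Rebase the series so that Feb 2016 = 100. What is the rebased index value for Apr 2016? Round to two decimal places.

Rebased(Apr 2016) = 82.6 / 92.9 × 100 = 88.9128

88.91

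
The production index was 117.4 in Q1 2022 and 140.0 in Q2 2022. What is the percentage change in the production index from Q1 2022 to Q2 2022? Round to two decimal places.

19.25%

Change = (140.0 − 117.4) / 117.4 × 100
       = 22.6 / 117.4 × 100 = 19.2504%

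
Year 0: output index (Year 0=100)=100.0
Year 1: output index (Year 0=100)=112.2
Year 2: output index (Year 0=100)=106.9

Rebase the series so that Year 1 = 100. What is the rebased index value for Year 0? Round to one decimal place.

89.1

Rebased(Year 0) = 100.0 / 112.2 × 100 = 89.1266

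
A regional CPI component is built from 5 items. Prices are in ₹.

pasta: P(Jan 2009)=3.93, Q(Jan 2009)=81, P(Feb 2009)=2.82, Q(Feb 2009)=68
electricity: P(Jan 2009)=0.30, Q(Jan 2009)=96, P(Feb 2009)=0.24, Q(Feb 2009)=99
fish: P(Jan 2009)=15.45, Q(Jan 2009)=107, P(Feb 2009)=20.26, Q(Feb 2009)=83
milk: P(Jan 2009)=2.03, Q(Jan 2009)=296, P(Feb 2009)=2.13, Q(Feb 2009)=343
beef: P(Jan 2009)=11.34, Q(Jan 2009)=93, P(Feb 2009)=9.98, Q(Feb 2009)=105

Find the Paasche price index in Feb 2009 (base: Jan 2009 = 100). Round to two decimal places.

Paasche price index uses current-period quantities as weights.
ΣP(Feb 2009)·Q(Feb 2009) = 2.82×68 + 0.24×99 + 20.26×83 + 2.13×343 + 9.98×105 = 191.76 + 23.76 + 1681.58 + 730.59 + 1047.9 = 3675.59
ΣP(Jan 2009)·Q(Feb 2009) = 3.93×68 + 0.30×99 + 15.45×83 + 2.03×343 + 11.34×105 = 267.24 + 29.7 + 1282.35 + 696.29 + 1190.7 = 3466.28
Index = 3675.59 / 3466.28 × 100 = 106.0385

106.04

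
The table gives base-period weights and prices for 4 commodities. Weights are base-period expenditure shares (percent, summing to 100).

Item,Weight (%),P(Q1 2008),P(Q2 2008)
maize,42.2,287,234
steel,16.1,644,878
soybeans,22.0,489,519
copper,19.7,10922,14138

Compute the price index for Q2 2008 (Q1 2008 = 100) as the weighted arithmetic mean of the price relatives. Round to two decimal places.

maize: 42.2 × (234/287) = 42.2 × 0.815331 = 34.4070
steel: 16.1 × (878/644) = 16.1 × 1.363354 = 21.9500
soybeans: 22.0 × (519/489) = 22.0 × 1.061350 = 23.3497
copper: 19.7 × (14138/10922) = 19.7 × 1.294452 = 25.5007
Index = Σ wᵢ·(p₁ᵢ/p₀ᵢ) = 34.4070 + 21.9500 + 23.3497 + 25.5007 = 105.2074

105.21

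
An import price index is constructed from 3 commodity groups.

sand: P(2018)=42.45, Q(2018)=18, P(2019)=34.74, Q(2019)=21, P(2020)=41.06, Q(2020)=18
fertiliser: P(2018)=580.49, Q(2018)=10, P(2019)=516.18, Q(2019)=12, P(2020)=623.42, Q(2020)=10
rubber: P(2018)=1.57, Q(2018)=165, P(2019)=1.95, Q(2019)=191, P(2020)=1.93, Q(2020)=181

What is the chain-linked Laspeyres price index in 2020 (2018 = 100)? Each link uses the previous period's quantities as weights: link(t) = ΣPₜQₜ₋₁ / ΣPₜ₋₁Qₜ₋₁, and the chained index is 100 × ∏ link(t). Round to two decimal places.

106.83

Link 2018→2019:
ΣP(2019)Q(2018) = 34.74×18 + 516.18×10 + 1.95×165 = 625.32 + 5161.8 + 321.75 = 6108.87
ΣP(2018)Q(2018) = 42.45×18 + 580.49×10 + 1.57×165 = 764.1 + 5804.9 + 259.05 = 6828.05
link = 6108.87/6828.05 = 0.894673
Link 2019→2020:
ΣP(2020)Q(2019) = 41.06×21 + 623.42×12 + 1.93×191 = 862.26 + 7481.04 + 368.63 = 8711.93
ΣP(2019)Q(2019) = 34.74×21 + 516.18×12 + 1.95×191 = 729.54 + 6194.16 + 372.45 = 7296.15
link = 8711.93/7296.15 = 1.194045
Chained index = 100 × 0.894673 × 1.194045 = 106.8279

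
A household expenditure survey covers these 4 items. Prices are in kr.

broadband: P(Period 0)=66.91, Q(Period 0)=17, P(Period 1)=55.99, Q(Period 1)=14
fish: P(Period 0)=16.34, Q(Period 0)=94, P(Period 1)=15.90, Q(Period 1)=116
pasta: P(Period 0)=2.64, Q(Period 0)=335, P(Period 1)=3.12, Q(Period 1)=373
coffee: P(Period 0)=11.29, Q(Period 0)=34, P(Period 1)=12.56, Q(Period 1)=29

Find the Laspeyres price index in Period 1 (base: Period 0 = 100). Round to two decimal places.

99.42

Laspeyres price index uses base-period quantities as weights.
ΣP(Period 1)·Q(Period 0) = 55.99×17 + 15.90×94 + 3.12×335 + 12.56×34 = 951.83 + 1494.6 + 1045.2 + 427.04 = 3918.67
ΣP(Period 0)·Q(Period 0) = 66.91×17 + 16.34×94 + 2.64×335 + 11.29×34 = 1137.47 + 1535.96 + 884.4 + 383.86 = 3941.69
Index = 3918.67 / 3941.69 × 100 = 99.4160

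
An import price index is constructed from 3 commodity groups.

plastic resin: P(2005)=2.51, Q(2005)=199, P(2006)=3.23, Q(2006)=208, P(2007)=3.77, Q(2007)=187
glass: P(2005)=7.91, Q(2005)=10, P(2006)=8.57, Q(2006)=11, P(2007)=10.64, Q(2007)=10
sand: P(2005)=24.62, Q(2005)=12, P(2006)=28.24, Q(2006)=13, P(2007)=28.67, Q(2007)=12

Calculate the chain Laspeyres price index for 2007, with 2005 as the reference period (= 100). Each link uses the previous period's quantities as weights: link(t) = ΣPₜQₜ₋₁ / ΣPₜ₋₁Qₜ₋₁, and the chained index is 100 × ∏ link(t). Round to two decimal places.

137.28

Link 2005→2006:
ΣP(2006)Q(2005) = 3.23×199 + 8.57×10 + 28.24×12 = 642.77 + 85.7 + 338.88 = 1067.35
ΣP(2005)Q(2005) = 2.51×199 + 7.91×10 + 24.62×12 = 499.49 + 79.1 + 295.44 = 874.03
link = 1067.35/874.03 = 1.221182
Link 2006→2007:
ΣP(2007)Q(2006) = 3.77×208 + 10.64×11 + 28.67×13 = 784.16 + 117.04 + 372.71 = 1273.91
ΣP(2006)Q(2006) = 3.23×208 + 8.57×11 + 28.24×13 = 671.84 + 94.27 + 367.12 = 1133.23
link = 1273.91/1133.23 = 1.124141
Chained index = 100 × 1.221182 × 1.124141 = 137.2781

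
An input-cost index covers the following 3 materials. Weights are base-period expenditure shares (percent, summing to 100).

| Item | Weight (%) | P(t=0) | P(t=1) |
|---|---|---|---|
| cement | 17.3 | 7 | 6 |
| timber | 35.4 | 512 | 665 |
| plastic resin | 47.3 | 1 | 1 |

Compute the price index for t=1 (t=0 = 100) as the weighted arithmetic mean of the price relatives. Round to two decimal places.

cement: 17.3 × (6/7) = 17.3 × 0.857143 = 14.8286
timber: 35.4 × (665/512) = 35.4 × 1.298828 = 45.9785
plastic resin: 47.3 × (1/1) = 47.3 × 1.000000 = 47.3000
Index = Σ wᵢ·(p₁ᵢ/p₀ᵢ) = 14.8286 + 45.9785 + 47.3000 = 108.1071

108.11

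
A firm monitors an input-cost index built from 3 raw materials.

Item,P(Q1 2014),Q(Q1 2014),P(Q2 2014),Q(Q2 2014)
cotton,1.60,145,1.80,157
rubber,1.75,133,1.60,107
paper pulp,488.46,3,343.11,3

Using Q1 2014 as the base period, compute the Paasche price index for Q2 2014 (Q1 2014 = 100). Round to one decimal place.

77.9

Paasche price index uses current-period quantities as weights.
ΣP(Q2 2014)·Q(Q2 2014) = 1.80×157 + 1.60×107 + 343.11×3 = 282.6 + 171.2 + 1029.33 = 1483.13
ΣP(Q1 2014)·Q(Q2 2014) = 1.60×157 + 1.75×107 + 488.46×3 = 251.2 + 187.25 + 1465.38 = 1903.83
Index = 1483.13 / 1903.83 × 100 = 77.9024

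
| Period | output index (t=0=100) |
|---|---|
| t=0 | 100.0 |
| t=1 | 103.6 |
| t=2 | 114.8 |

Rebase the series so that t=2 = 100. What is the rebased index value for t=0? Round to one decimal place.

87.1

Rebased(t=0) = 100.0 / 114.8 × 100 = 87.1080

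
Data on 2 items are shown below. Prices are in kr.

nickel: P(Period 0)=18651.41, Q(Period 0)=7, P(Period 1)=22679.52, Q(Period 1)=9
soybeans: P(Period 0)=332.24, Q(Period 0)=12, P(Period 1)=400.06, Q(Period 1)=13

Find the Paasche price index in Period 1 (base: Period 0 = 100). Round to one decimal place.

121.6

Paasche price index uses current-period quantities as weights.
ΣP(Period 1)·Q(Period 1) = 22679.52×9 + 400.06×13 = 204115.68 + 5200.78 = 209316.46
ΣP(Period 0)·Q(Period 1) = 18651.41×9 + 332.24×13 = 167862.69 + 4319.12 = 172181.81
Index = 209316.46 / 172181.81 × 100 = 121.5671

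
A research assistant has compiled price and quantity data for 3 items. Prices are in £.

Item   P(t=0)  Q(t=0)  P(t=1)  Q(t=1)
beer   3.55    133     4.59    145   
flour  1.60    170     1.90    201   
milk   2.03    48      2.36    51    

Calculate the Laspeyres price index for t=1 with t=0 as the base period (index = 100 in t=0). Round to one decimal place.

Laspeyres price index uses base-period quantities as weights.
ΣP(t=1)·Q(t=0) = 4.59×133 + 1.90×170 + 2.36×48 = 610.47 + 323 + 113.28 = 1046.75
ΣP(t=0)·Q(t=0) = 3.55×133 + 1.60×170 + 2.03×48 = 472.15 + 272 + 97.44 = 841.59
Index = 1046.75 / 841.59 × 100 = 124.3777

124.4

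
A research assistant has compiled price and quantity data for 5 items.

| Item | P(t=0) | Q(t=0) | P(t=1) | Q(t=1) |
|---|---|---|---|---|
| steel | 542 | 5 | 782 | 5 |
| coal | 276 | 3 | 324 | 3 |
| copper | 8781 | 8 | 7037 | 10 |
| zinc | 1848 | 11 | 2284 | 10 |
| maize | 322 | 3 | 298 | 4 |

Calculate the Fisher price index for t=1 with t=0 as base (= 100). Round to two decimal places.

Laspeyres component (base-period weights):
ΣP(t=1)Q(t=0) = 782×5 + 324×3 + 7037×8 + 2284×11 + 298×3 = 3910 + 972 + 56296 + 25124 + 894 = 87196
ΣP(t=0)Q(t=0) = 542×5 + 276×3 + 8781×8 + 1848×11 + 322×3 = 2710 + 828 + 70248 + 20328 + 966 = 95080
L = 87196 / 95080 × 100 = 91.7080
Paasche component (current-period weights):
ΣP(t=1)Q(t=1) = 782×5 + 324×3 + 7037×10 + 2284×10 + 298×4 = 3910 + 972 + 70370 + 22840 + 1192 = 99284
ΣP(t=0)Q(t=1) = 542×5 + 276×3 + 8781×10 + 1848×10 + 322×4 = 2710 + 828 + 87810 + 18480 + 1288 = 111116
P = 99284 / 111116 × 100 = 89.3517
Fisher = √(L × P) = √(91.7080 × 89.3517) = 90.5222

90.52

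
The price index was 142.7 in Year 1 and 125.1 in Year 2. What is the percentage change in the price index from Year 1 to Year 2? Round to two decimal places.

-12.33%

Change = (125.1 − 142.7) / 142.7 × 100
       = -17.6 / 142.7 × 100 = -12.3336%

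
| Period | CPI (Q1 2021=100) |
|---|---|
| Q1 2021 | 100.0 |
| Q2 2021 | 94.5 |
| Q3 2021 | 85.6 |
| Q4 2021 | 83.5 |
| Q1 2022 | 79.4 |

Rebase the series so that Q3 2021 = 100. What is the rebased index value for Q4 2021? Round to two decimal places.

97.55

Rebased(Q4 2021) = 83.5 / 85.6 × 100 = 97.5467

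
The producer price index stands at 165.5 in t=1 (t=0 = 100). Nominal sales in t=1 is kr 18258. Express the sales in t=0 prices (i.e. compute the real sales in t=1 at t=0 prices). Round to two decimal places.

Real = Nominal ÷ (Index/100) = 18258 ÷ (165.5/100)
     = 18258 ÷ 1.655 = 11032.0242

11032.02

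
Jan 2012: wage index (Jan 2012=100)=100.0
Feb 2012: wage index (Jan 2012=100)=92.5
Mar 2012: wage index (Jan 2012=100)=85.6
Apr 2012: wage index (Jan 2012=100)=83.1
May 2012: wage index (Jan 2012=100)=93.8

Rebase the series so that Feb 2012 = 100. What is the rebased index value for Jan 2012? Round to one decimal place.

108.1

Rebased(Jan 2012) = 100.0 / 92.5 × 100 = 108.1081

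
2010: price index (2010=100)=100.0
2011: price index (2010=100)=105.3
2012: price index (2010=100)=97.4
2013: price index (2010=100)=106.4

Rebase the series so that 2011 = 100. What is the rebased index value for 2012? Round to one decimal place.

92.5

Rebased(2012) = 97.4 / 105.3 × 100 = 92.4976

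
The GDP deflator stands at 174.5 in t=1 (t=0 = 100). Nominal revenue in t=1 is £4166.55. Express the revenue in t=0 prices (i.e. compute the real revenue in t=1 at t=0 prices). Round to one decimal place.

Real = Nominal ÷ (Index/100) = 4166.55 ÷ (174.5/100)
     = 4166.55 ÷ 1.745 = 2387.7077

2387.7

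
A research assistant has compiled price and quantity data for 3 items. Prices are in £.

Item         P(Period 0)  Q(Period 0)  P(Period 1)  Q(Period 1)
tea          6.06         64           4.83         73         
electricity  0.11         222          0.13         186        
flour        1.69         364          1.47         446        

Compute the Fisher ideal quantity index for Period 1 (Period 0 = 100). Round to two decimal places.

118.33

Laspeyres component (base-period weights):
ΣP(Period 0)Q(Period 1) = 6.06×73 + 0.11×186 + 1.69×446 = 442.38 + 20.46 + 753.74 = 1216.58
ΣP(Period 0)Q(Period 0) = 6.06×64 + 0.11×222 + 1.69×364 = 387.84 + 24.42 + 615.16 = 1027.42
L = 1216.58 / 1027.42 × 100 = 118.4112
Paasche component (current-period weights):
ΣP(Period 1)Q(Period 1) = 4.83×73 + 0.13×186 + 1.47×446 = 352.59 + 24.18 + 655.62 = 1032.39
ΣP(Period 1)Q(Period 0) = 4.83×64 + 0.13×222 + 1.47×364 = 309.12 + 28.86 + 535.08 = 873.06
P = 1032.39 / 873.06 × 100 = 118.2496
Fisher = √(L × P) = √(118.4112 × 118.2496) = 118.3304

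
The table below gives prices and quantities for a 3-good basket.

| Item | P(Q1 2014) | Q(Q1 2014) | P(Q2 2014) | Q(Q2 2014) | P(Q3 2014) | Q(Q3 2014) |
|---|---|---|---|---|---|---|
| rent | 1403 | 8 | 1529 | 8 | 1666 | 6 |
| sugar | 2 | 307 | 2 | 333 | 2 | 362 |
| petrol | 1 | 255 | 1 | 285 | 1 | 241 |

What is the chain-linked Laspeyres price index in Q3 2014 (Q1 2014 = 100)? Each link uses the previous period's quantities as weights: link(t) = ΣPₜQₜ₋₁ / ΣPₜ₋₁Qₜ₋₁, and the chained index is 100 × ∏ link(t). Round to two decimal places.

Link Q1 2014→Q2 2014:
ΣP(Q2 2014)Q(Q1 2014) = 1529×8 + 2×307 + 1×255 = 12232 + 614 + 255 = 13101
ΣP(Q1 2014)Q(Q1 2014) = 1403×8 + 2×307 + 1×255 = 11224 + 614 + 255 = 12093
link = 13101/12093 = 1.083354
Link Q2 2014→Q3 2014:
ΣP(Q3 2014)Q(Q2 2014) = 1666×8 + 2×333 + 1×285 = 13328 + 666 + 285 = 14279
ΣP(Q2 2014)Q(Q2 2014) = 1529×8 + 2×333 + 1×285 = 12232 + 666 + 285 = 13183
link = 14279/13183 = 1.083137
Chained index = 100 × 1.083354 × 1.083137 = 117.3421

117.34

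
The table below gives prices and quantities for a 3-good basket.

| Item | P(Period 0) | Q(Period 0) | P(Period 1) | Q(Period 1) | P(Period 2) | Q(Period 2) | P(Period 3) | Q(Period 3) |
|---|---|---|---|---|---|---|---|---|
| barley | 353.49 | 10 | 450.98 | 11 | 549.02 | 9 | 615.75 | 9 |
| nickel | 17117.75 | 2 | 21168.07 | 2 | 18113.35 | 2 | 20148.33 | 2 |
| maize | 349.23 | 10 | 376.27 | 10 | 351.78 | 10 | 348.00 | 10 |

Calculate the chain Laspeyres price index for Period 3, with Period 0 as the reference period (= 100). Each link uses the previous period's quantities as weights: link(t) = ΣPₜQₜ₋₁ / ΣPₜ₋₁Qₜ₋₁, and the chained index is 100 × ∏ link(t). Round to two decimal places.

Link Period 0→Period 1:
ΣP(Period 1)Q(Period 0) = 450.98×10 + 21168.07×2 + 376.27×10 = 4509.8 + 42336.14 + 3762.7 = 50608.64
ΣP(Period 0)Q(Period 0) = 353.49×10 + 17117.75×2 + 349.23×10 = 3534.9 + 34235.5 + 3492.3 = 41262.7
link = 50608.64/41262.7 = 1.226499
Link Period 1→Period 2:
ΣP(Period 2)Q(Period 1) = 549.02×11 + 18113.35×2 + 351.78×10 = 6039.22 + 36226.7 + 3517.8 = 45783.72
ΣP(Period 1)Q(Period 1) = 450.98×11 + 21168.07×2 + 376.27×10 = 4960.78 + 42336.14 + 3762.7 = 51059.62
link = 45783.72/51059.62 = 0.896672
Link Period 2→Period 3:
ΣP(Period 3)Q(Period 2) = 615.75×9 + 20148.33×2 + 348.00×10 = 5541.75 + 40296.66 + 3480 = 49318.41
ΣP(Period 2)Q(Period 2) = 549.02×9 + 18113.35×2 + 351.78×10 = 4941.18 + 36226.7 + 3517.8 = 44685.68
link = 49318.41/44685.68 = 1.103674
Chained index = 100 × 1.226499 × 0.896672 × 1.103674 = 121.3783

121.38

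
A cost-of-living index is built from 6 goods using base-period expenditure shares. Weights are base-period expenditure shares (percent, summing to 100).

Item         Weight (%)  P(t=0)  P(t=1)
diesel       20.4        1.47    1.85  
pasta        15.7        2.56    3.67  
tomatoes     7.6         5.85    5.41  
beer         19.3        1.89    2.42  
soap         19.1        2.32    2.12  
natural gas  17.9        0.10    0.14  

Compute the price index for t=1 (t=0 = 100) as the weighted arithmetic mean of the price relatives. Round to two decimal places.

122.43

diesel: 20.4 × (1.85/1.47) = 20.4 × 1.258503 = 25.6735
pasta: 15.7 × (3.67/2.56) = 15.7 × 1.433594 = 22.5074
tomatoes: 7.6 × (5.41/5.85) = 7.6 × 0.924786 = 7.0284
beer: 19.3 × (2.42/1.89) = 19.3 × 1.280423 = 24.7122
soap: 19.1 × (2.12/2.32) = 19.1 × 0.913793 = 17.4534
natural gas: 17.9 × (0.14/0.10) = 17.9 × 1.400000 = 25.0600
Index = Σ wᵢ·(p₁ᵢ/p₀ᵢ) = 25.6735 + 22.5074 + 7.0284 + 24.7122 + 17.4534 + 25.0600 = 122.4349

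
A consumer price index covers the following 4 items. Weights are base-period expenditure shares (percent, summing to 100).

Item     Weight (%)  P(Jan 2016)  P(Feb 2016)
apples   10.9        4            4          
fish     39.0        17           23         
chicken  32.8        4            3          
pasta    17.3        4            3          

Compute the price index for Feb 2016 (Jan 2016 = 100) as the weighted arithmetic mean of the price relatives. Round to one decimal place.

101.2

apples: 10.9 × (4/4) = 10.9 × 1.000000 = 10.9000
fish: 39.0 × (23/17) = 39.0 × 1.352941 = 52.7647
chicken: 32.8 × (3/4) = 32.8 × 0.750000 = 24.6000
pasta: 17.3 × (3/4) = 17.3 × 0.750000 = 12.9750
Index = Σ wᵢ·(p₁ᵢ/p₀ᵢ) = 10.9000 + 52.7647 + 24.6000 + 12.9750 = 101.2397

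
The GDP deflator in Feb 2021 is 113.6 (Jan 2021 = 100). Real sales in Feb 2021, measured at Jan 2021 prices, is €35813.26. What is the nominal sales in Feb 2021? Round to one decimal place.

40683.9

Nominal = Real × (Index/100) = 35813.26 × (113.6/100)
        = 35813.26 × 1.136 = 40683.8634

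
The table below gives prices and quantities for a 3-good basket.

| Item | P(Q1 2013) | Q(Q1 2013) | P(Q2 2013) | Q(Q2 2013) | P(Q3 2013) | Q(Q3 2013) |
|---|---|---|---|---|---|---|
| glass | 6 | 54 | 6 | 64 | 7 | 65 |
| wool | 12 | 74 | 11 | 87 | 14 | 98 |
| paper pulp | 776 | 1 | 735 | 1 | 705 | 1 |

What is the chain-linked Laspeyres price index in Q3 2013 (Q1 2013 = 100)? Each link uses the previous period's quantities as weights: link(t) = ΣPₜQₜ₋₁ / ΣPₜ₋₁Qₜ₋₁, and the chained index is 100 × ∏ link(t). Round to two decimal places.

107.60

Link Q1 2013→Q2 2013:
ΣP(Q2 2013)Q(Q1 2013) = 6×54 + 11×74 + 735×1 = 324 + 814 + 735 = 1873
ΣP(Q1 2013)Q(Q1 2013) = 6×54 + 12×74 + 776×1 = 324 + 888 + 776 = 1988
link = 1873/1988 = 0.942153
Link Q2 2013→Q3 2013:
ΣP(Q3 2013)Q(Q2 2013) = 7×64 + 14×87 + 705×1 = 448 + 1218 + 705 = 2371
ΣP(Q2 2013)Q(Q2 2013) = 6×64 + 11×87 + 735×1 = 384 + 957 + 735 = 2076
link = 2371/2076 = 1.142100
Chained index = 100 × 0.942153 × 1.142100 = 107.6033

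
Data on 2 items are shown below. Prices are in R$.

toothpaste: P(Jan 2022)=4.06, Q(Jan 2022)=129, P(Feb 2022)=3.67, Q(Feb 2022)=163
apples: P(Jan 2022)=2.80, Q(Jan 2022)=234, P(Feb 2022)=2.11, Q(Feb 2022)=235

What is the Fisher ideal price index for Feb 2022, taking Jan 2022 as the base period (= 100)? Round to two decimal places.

82.47

Laspeyres component (base-period weights):
ΣP(Feb 2022)Q(Jan 2022) = 3.67×129 + 2.11×234 = 473.43 + 493.74 = 967.17
ΣP(Jan 2022)Q(Jan 2022) = 4.06×129 + 2.80×234 = 523.74 + 655.2 = 1178.94
L = 967.17 / 1178.94 × 100 = 82.0373
Paasche component (current-period weights):
ΣP(Feb 2022)Q(Feb 2022) = 3.67×163 + 2.11×235 = 598.21 + 495.85 = 1094.06
ΣP(Jan 2022)Q(Feb 2022) = 4.06×163 + 2.80×235 = 661.78 + 658 = 1319.78
P = 1094.06 / 1319.78 × 100 = 82.8971
Fisher = √(L × P) = √(82.0373 × 82.8971) = 82.4661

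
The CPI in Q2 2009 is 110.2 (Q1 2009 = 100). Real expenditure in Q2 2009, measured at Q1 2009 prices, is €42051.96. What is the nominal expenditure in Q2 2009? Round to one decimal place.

46341.3

Nominal = Real × (Index/100) = 42051.96 × (110.2/100)
        = 42051.96 × 1.102 = 46341.2599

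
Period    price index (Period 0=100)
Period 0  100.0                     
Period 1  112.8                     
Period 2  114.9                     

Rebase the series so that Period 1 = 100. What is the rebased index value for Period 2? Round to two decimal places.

101.86

Rebased(Period 2) = 114.9 / 112.8 × 100 = 101.8617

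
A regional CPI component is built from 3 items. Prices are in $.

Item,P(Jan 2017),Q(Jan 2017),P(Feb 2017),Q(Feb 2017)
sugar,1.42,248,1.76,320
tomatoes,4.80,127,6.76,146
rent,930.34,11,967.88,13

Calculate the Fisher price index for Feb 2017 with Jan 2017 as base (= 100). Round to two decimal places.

106.66

Laspeyres component (base-period weights):
ΣP(Feb 2017)Q(Jan 2017) = 1.76×248 + 6.76×127 + 967.88×11 = 436.48 + 858.52 + 10646.68 = 11941.68
ΣP(Jan 2017)Q(Jan 2017) = 1.42×248 + 4.80×127 + 930.34×11 = 352.16 + 609.6 + 10233.74 = 11195.5
L = 11941.68 / 11195.5 × 100 = 106.6650
Paasche component (current-period weights):
ΣP(Feb 2017)Q(Feb 2017) = 1.76×320 + 6.76×146 + 967.88×13 = 563.2 + 986.96 + 12582.44 = 14132.6
ΣP(Jan 2017)Q(Feb 2017) = 1.42×320 + 4.80×146 + 930.34×13 = 454.4 + 700.8 + 12094.42 = 13249.62
P = 14132.6 / 13249.62 × 100 = 106.6642
Fisher = √(L × P) = √(106.6650 × 106.6642) = 106.6646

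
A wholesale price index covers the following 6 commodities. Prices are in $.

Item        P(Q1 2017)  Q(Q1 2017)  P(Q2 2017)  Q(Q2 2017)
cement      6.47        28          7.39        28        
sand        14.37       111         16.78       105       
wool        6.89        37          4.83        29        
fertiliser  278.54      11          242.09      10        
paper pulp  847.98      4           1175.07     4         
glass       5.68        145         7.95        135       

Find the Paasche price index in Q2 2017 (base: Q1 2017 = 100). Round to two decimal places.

116.63

Paasche price index uses current-period quantities as weights.
ΣP(Q2 2017)·Q(Q2 2017) = 7.39×28 + 16.78×105 + 4.83×29 + 242.09×10 + 1175.07×4 + 7.95×135 = 206.92 + 1761.9 + 140.07 + 2420.9 + 4700.28 + 1073.25 = 10303.32
ΣP(Q1 2017)·Q(Q2 2017) = 6.47×28 + 14.37×105 + 6.89×29 + 278.54×10 + 847.98×4 + 5.68×135 = 181.16 + 1508.85 + 199.81 + 2785.4 + 3391.92 + 766.8 = 8833.94
Index = 10303.32 / 8833.94 × 100 = 116.6333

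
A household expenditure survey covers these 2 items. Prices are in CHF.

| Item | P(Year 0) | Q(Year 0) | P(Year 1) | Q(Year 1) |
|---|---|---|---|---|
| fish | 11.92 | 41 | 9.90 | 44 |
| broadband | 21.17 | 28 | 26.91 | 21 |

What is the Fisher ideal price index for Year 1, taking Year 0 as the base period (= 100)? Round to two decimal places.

Laspeyres component (base-period weights):
ΣP(Year 1)Q(Year 0) = 9.90×41 + 26.91×28 = 405.9 + 753.48 = 1159.38
ΣP(Year 0)Q(Year 0) = 11.92×41 + 21.17×28 = 488.72 + 592.76 = 1081.48
L = 1159.38 / 1081.48 × 100 = 107.2031
Paasche component (current-period weights):
ΣP(Year 1)Q(Year 1) = 9.90×44 + 26.91×21 = 435.6 + 565.11 = 1000.71
ΣP(Year 0)Q(Year 1) = 11.92×44 + 21.17×21 = 524.48 + 444.57 = 969.05
P = 1000.71 / 969.05 × 100 = 103.2671
Fisher = √(L × P) = √(107.2031 × 103.2671) = 105.2167

105.22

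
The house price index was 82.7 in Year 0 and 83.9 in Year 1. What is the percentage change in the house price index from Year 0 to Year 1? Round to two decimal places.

1.45%

Change = (83.9 − 82.7) / 82.7 × 100
       = 1.2 / 82.7 × 100 = 1.4510%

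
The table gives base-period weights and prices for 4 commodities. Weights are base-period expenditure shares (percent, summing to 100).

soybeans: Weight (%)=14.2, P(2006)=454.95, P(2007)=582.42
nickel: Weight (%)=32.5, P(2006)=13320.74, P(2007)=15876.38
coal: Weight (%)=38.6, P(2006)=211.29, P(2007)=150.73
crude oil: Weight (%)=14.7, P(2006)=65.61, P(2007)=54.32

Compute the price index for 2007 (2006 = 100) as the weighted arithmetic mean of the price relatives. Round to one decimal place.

soybeans: 14.2 × (582.42/454.95) = 14.2 × 1.280185 = 18.1786
nickel: 32.5 × (15876.38/13320.74) = 32.5 × 1.191854 = 38.7353
coal: 38.6 × (150.73/211.29) = 38.6 × 0.713380 = 27.5365
crude oil: 14.7 × (54.32/65.61) = 14.7 × 0.827923 = 12.1705
Index = Σ wᵢ·(p₁ᵢ/p₀ᵢ) = 18.1786 + 38.7353 + 27.5365 + 12.1705 = 96.6208

96.6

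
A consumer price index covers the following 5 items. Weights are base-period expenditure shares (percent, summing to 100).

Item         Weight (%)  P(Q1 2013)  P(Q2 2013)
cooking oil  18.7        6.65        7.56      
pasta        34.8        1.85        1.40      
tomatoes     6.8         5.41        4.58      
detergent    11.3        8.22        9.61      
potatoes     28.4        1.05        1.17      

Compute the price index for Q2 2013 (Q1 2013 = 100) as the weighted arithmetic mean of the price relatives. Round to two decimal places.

cooking oil: 18.7 × (7.56/6.65) = 18.7 × 1.136842 = 21.2589
pasta: 34.8 × (1.40/1.85) = 34.8 × 0.756757 = 26.3351
tomatoes: 6.8 × (4.58/5.41) = 6.8 × 0.846580 = 5.7567
detergent: 11.3 × (9.61/8.22) = 11.3 × 1.169100 = 13.2108
potatoes: 28.4 × (1.17/1.05) = 28.4 × 1.114286 = 31.6457
Index = Σ wᵢ·(p₁ᵢ/p₀ᵢ) = 21.2589 + 26.3351 + 5.7567 + 13.2108 + 31.6457 = 98.2074

98.21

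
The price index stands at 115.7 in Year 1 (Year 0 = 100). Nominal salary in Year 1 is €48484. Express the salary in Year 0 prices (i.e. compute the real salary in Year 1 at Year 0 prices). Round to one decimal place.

Real = Nominal ÷ (Index/100) = 48484 ÷ (115.7/100)
     = 48484 ÷ 1.157 = 41904.9265

41904.9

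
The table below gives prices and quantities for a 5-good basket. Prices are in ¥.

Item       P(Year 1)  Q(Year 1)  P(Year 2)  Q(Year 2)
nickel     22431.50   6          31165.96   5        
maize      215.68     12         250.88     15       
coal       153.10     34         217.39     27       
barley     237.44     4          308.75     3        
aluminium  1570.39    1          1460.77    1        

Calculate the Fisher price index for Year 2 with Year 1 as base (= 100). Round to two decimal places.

137.94

Laspeyres component (base-period weights):
ΣP(Year 2)Q(Year 1) = 31165.96×6 + 250.88×12 + 217.39×34 + 308.75×4 + 1460.77×1 = 186995.76 + 3010.56 + 7391.26 + 1235 + 1460.77 = 200093.35
ΣP(Year 1)Q(Year 1) = 22431.50×6 + 215.68×12 + 153.10×34 + 237.44×4 + 1570.39×1 = 134589 + 2588.16 + 5205.4 + 949.76 + 1570.39 = 144902.71
L = 200093.35 / 144902.71 × 100 = 138.0881
Paasche component (current-period weights):
ΣP(Year 2)Q(Year 2) = 31165.96×5 + 250.88×15 + 217.39×27 + 308.75×3 + 1460.77×1 = 155829.8 + 3763.2 + 5869.53 + 926.25 + 1460.77 = 167849.55
ΣP(Year 1)Q(Year 2) = 22431.50×5 + 215.68×15 + 153.10×27 + 237.44×3 + 1570.39×1 = 112157.5 + 3235.2 + 4133.7 + 712.32 + 1570.39 = 121809.11
P = 167849.55 / 121809.11 × 100 = 137.7972
Fisher = √(L × P) = √(138.0881 × 137.7972) = 137.9426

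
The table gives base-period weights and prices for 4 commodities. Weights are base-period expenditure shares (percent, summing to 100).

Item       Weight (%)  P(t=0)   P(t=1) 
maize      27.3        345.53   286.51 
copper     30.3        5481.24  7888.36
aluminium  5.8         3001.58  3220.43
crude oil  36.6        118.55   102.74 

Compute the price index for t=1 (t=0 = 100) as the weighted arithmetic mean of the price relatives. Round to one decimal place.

maize: 27.3 × (286.51/345.53) = 27.3 × 0.829190 = 22.6369
copper: 30.3 × (7888.36/5481.24) = 30.3 × 1.439156 = 43.6064
aluminium: 5.8 × (3220.43/3001.58) = 5.8 × 1.072912 = 6.2229
crude oil: 36.6 × (102.74/118.55) = 36.6 × 0.866639 = 31.7190
Index = Σ wᵢ·(p₁ᵢ/p₀ᵢ) = 22.6369 + 43.6064 + 6.2229 + 31.7190 = 104.1852

104.2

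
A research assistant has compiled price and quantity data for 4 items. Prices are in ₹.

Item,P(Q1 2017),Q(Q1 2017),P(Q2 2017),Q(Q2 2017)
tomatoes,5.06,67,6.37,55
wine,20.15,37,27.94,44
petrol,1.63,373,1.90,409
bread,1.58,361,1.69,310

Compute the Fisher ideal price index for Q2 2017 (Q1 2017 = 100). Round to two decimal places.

123.46

Laspeyres component (base-period weights):
ΣP(Q2 2017)Q(Q1 2017) = 6.37×67 + 27.94×37 + 1.90×373 + 1.69×361 = 426.79 + 1033.78 + 708.7 + 610.09 = 2779.36
ΣP(Q1 2017)Q(Q1 2017) = 5.06×67 + 20.15×37 + 1.63×373 + 1.58×361 = 339.02 + 745.55 + 607.99 + 570.38 = 2262.94
L = 2779.36 / 2262.94 × 100 = 122.8208
Paasche component (current-period weights):
ΣP(Q2 2017)Q(Q2 2017) = 6.37×55 + 27.94×44 + 1.90×409 + 1.69×310 = 350.35 + 1229.36 + 777.1 + 523.9 = 2880.71
ΣP(Q1 2017)Q(Q2 2017) = 5.06×55 + 20.15×44 + 1.63×409 + 1.58×310 = 278.3 + 886.6 + 666.67 + 489.8 = 2321.37
P = 2880.71 / 2321.37 × 100 = 124.0953
Fisher = √(L × P) = √(122.8208 × 124.0953) = 123.4564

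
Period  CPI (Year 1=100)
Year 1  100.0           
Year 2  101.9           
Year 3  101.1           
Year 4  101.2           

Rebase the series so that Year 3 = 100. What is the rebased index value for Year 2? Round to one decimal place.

Rebased(Year 2) = 101.9 / 101.1 × 100 = 100.7913

100.8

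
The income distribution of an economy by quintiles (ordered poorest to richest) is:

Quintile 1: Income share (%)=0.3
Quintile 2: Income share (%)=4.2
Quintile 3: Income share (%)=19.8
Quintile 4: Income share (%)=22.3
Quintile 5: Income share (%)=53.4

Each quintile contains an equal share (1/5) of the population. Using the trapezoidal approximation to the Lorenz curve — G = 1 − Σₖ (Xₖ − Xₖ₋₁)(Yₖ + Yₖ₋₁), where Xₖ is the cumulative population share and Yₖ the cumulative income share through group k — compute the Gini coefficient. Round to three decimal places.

Cumulative income shares Yₖ: 0.0030, 0.0450, 0.2430, 0.4660, 1.0000
Σ (Xₖ−Xₖ₋₁)(Yₖ+Yₖ₋₁) = (1/5)(0.0030+0.0000) + (1/5)(0.0450+0.0030) + (1/5)(0.2430+0.0450) + (1/5)(0.4660+0.2430) + (1/5)(1.0000+0.4660)
  = 0.0006 + 0.0096 + 0.0576 + 0.1418 + 0.2932 = 0.5028
G = 1 − 0.5028 = 0.4972

0.497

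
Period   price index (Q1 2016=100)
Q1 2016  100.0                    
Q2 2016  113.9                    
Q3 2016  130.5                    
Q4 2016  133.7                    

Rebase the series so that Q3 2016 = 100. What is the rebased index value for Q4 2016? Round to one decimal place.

Rebased(Q4 2016) = 133.7 / 130.5 × 100 = 102.4521

102.5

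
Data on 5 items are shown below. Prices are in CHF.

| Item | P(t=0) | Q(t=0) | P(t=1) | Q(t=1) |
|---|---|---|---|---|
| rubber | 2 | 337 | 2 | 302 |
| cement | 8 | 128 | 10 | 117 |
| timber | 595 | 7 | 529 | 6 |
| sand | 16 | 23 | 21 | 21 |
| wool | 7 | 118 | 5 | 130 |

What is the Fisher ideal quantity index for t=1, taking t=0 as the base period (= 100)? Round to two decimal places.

Laspeyres component (base-period weights):
ΣP(t=0)Q(t=1) = 2×302 + 8×117 + 595×6 + 16×21 + 7×130 = 604 + 936 + 3570 + 336 + 910 = 6356
ΣP(t=0)Q(t=0) = 2×337 + 8×128 + 595×7 + 16×23 + 7×118 = 674 + 1024 + 4165 + 368 + 826 = 7057
L = 6356 / 7057 × 100 = 90.0666
Paasche component (current-period weights):
ΣP(t=1)Q(t=1) = 2×302 + 10×117 + 529×6 + 21×21 + 5×130 = 604 + 1170 + 3174 + 441 + 650 = 6039
ΣP(t=1)Q(t=0) = 2×337 + 10×128 + 529×7 + 21×23 + 5×118 = 674 + 1280 + 3703 + 483 + 590 = 6730
P = 6039 / 6730 × 100 = 89.7325
Fisher = √(L × P) = √(90.0666 × 89.7325) = 89.8994

89.90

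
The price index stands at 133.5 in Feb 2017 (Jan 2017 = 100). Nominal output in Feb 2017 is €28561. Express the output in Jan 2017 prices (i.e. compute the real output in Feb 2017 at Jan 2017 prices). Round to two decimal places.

Real = Nominal ÷ (Index/100) = 28561 ÷ (133.5/100)
     = 28561 ÷ 1.335 = 21394.0075

21394.01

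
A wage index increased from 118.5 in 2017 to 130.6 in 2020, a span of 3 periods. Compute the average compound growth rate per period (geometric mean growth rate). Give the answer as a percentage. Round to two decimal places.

3.29%

Growth factor = (130.6/118.5)^(1/3) = (1.102110)^(1/3) = 1.032940
Growth rate = 1.032940 − 1 = 0.032940 = 3.2940%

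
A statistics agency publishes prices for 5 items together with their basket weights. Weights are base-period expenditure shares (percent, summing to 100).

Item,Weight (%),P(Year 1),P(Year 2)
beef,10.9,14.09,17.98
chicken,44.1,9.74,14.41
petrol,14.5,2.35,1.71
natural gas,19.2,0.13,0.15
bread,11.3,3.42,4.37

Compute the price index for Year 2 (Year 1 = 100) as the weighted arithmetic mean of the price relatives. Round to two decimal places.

beef: 10.9 × (17.98/14.09) = 10.9 × 1.276082 = 13.9093
chicken: 44.1 × (14.41/9.74) = 44.1 × 1.479466 = 65.2445
petrol: 14.5 × (1.71/2.35) = 14.5 × 0.727660 = 10.5511
natural gas: 19.2 × (0.15/0.13) = 19.2 × 1.153846 = 22.1538
bread: 11.3 × (4.37/3.42) = 11.3 × 1.277778 = 14.4389
Index = Σ wᵢ·(p₁ᵢ/p₀ᵢ) = 13.9093 + 65.2445 + 10.5511 + 22.1538 + 14.4389 = 126.2976

126.30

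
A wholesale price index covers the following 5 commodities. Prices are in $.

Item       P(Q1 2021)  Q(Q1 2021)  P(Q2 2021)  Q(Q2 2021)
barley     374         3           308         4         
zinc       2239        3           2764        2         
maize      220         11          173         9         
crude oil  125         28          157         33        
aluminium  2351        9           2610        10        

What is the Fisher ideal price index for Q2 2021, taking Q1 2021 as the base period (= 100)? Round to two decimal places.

111.48

Laspeyres component (base-period weights):
ΣP(Q2 2021)Q(Q1 2021) = 308×3 + 2764×3 + 173×11 + 157×28 + 2610×9 = 924 + 8292 + 1903 + 4396 + 23490 = 39005
ΣP(Q1 2021)Q(Q1 2021) = 374×3 + 2239×3 + 220×11 + 125×28 + 2351×9 = 1122 + 6717 + 2420 + 3500 + 21159 = 34918
L = 39005 / 34918 × 100 = 111.7046
Paasche component (current-period weights):
ΣP(Q2 2021)Q(Q2 2021) = 308×4 + 2764×2 + 173×9 + 157×33 + 2610×10 = 1232 + 5528 + 1557 + 5181 + 26100 = 39598
ΣP(Q1 2021)Q(Q2 2021) = 374×4 + 2239×2 + 220×9 + 125×33 + 2351×10 = 1496 + 4478 + 1980 + 4125 + 23510 = 35589
P = 39598 / 35589 × 100 = 111.2647
Fisher = √(L × P) = √(111.7046 × 111.2647) = 111.4844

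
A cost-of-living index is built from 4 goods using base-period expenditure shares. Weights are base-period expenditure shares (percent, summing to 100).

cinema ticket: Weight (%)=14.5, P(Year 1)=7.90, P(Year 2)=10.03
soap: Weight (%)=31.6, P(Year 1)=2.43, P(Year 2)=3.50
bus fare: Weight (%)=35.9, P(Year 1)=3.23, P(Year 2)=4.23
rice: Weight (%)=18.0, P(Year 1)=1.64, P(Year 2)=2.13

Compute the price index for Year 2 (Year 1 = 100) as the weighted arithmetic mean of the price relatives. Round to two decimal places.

134.32

cinema ticket: 14.5 × (10.03/7.90) = 14.5 × 1.269620 = 18.4095
soap: 31.6 × (3.50/2.43) = 31.6 × 1.440329 = 45.5144
bus fare: 35.9 × (4.23/3.23) = 35.9 × 1.309598 = 47.0146
rice: 18.0 × (2.13/1.64) = 18.0 × 1.298780 = 23.3780
Index = Σ wᵢ·(p₁ᵢ/p₀ᵢ) = 18.4095 + 45.5144 + 47.0146 + 23.3780 = 134.3165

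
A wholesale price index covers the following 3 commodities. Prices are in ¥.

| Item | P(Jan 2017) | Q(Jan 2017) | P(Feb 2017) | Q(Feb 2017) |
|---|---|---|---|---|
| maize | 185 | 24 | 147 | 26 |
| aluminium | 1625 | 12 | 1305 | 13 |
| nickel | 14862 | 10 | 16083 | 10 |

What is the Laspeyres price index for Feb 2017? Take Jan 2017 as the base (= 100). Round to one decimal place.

Laspeyres price index uses base-period quantities as weights.
ΣP(Feb 2017)·Q(Jan 2017) = 147×24 + 1305×12 + 16083×10 = 3528 + 15660 + 160830 = 180018
ΣP(Jan 2017)·Q(Jan 2017) = 185×24 + 1625×12 + 14862×10 = 4440 + 19500 + 148620 = 172560
Index = 180018 / 172560 × 100 = 104.3220

104.3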